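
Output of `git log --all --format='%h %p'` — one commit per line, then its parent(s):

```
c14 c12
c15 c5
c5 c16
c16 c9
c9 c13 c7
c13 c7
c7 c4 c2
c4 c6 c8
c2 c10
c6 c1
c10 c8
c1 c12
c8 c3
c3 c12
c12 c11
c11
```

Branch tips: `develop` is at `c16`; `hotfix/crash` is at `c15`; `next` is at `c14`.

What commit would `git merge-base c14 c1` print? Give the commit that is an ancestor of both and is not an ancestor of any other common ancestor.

c12

Ancestors of c14: {c11, c12, c14}.
Ancestors of c1: {c1, c11, c12}.
Common ancestors: {c11, c12}.
Among these, c12 is not an ancestor of any other common ancestor — it is the merge base.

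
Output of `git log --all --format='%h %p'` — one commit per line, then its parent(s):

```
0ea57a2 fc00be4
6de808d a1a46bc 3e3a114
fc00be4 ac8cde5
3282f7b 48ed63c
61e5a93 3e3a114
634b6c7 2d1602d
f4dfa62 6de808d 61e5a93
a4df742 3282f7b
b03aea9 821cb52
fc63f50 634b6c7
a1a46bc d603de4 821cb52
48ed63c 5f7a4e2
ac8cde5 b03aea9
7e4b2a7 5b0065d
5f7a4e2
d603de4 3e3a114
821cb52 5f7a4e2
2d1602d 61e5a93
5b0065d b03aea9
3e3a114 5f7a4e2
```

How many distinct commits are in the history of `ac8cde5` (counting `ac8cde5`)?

4

Walking parent pointers from ac8cde5: reachable set = {5f7a4e2, 821cb52, ac8cde5, b03aea9}.
That is 4 commits.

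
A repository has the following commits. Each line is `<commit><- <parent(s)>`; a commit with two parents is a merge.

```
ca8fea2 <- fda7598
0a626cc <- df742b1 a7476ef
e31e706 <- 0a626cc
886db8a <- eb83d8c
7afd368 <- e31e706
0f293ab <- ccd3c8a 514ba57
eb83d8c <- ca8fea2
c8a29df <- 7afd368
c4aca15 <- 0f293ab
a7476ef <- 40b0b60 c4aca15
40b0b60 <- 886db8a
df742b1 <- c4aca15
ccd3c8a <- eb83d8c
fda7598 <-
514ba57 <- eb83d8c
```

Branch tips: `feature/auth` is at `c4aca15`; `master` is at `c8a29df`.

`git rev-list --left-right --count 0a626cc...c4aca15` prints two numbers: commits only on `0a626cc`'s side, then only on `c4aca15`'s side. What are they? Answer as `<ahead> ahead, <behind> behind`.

Reachable from 0a626cc: {0a626cc, 0f293ab, 40b0b60, 514ba57, 886db8a, a7476ef, c4aca15, ca8fea2, ccd3c8a, df742b1, eb83d8c, fda7598}.
Reachable from c4aca15: {0f293ab, 514ba57, c4aca15, ca8fea2, ccd3c8a, eb83d8c, fda7598}.
Only in 0a626cc's history (ahead): {0a626cc, 40b0b60, 886db8a, a7476ef, df742b1} — 5.
Only in c4aca15's history (behind): {} — 0.

5 ahead, 0 behind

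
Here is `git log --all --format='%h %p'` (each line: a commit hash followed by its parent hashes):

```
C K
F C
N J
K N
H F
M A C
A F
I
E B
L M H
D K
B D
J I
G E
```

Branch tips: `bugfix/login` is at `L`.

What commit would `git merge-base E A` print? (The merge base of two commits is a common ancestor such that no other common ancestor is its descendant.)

Ancestors of E: {B, D, E, I, J, K, N}.
Ancestors of A: {A, C, F, I, J, K, N}.
Common ancestors: {I, J, K, N}.
Among these, K is not an ancestor of any other common ancestor — it is the merge base.

K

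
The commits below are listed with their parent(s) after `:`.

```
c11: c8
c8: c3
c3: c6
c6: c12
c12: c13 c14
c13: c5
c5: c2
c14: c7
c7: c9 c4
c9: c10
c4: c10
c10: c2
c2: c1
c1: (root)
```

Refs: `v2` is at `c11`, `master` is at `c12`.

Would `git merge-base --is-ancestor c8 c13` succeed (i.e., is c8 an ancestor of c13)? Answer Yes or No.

No

Ancestors of c13: {c1, c13, c2, c5}.
c8 is not in that set, so it is not an ancestor of c13.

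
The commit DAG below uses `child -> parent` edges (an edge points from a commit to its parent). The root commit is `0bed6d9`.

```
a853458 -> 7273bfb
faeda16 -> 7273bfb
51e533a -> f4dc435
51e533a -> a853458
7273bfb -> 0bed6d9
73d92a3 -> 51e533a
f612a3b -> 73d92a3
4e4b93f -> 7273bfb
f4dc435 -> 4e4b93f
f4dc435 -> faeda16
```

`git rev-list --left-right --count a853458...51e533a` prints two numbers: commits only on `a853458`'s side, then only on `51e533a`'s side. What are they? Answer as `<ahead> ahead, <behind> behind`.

0 ahead, 4 behind

Reachable from a853458: {0bed6d9, 7273bfb, a853458}.
Reachable from 51e533a: {0bed6d9, 4e4b93f, 51e533a, 7273bfb, a853458, f4dc435, faeda16}.
Only in a853458's history (ahead): {} — 0.
Only in 51e533a's history (behind): {4e4b93f, 51e533a, f4dc435, faeda16} — 4.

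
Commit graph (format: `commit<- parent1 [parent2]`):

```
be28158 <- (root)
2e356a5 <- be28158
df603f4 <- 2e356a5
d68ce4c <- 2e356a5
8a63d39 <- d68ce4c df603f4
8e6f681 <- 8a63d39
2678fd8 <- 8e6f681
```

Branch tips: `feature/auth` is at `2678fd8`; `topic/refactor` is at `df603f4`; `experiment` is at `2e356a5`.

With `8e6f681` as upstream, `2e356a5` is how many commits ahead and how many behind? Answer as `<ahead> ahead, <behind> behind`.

Reachable from 2e356a5: {2e356a5, be28158}.
Reachable from 8e6f681: {2e356a5, 8a63d39, 8e6f681, be28158, d68ce4c, df603f4}.
Only in 2e356a5's history (ahead): {} — 0.
Only in 8e6f681's history (behind): {8a63d39, 8e6f681, d68ce4c, df603f4} — 4.

0 ahead, 4 behind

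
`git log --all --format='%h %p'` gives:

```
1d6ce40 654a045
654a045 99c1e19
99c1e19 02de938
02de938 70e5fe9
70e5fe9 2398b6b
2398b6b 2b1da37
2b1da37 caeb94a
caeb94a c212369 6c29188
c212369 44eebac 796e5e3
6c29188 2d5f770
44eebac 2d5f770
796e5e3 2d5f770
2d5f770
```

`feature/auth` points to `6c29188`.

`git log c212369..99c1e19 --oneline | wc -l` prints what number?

Reachable from 99c1e19: {02de938, 2398b6b, 2b1da37, 2d5f770, 44eebac, 6c29188, 70e5fe9, 796e5e3, 99c1e19, c212369, caeb94a}.
Reachable from c212369: {2d5f770, 44eebac, 796e5e3, c212369}.
In 99c1e19's history but not c212369's: {02de938, 2398b6b, 2b1da37, 6c29188, 70e5fe9, 99c1e19, caeb94a} — 7 commits.

7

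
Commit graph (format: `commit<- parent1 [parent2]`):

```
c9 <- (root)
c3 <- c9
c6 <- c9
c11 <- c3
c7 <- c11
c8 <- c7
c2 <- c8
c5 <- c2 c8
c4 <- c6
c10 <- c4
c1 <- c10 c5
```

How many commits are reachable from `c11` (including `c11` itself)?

Walking parent pointers from c11: reachable set = {c11, c3, c9}.
That is 3 commits.

3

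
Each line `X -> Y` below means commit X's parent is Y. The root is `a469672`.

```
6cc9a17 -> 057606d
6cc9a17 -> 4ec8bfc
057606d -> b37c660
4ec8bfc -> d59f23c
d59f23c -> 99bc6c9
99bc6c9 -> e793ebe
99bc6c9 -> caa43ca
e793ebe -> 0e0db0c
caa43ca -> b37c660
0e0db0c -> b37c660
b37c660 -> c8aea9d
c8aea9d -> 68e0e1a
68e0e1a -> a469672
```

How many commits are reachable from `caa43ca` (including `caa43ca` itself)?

5

Walking parent pointers from caa43ca: reachable set = {68e0e1a, a469672, b37c660, c8aea9d, caa43ca}.
That is 5 commits.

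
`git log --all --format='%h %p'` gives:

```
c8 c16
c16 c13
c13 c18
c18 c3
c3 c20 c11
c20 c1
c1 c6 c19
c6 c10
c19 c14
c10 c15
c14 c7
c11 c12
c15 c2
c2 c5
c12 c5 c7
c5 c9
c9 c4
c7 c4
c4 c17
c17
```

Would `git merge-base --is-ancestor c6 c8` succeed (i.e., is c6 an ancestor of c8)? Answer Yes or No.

Ancestors of c8 (commits reachable by following parents): {c1, c10, c11, c12, c13, c14, c15, c16, c17, c18, c19, c2, c20, c3, c4, c5, c6, c7, c8, c9}.
c6 is in that set, so it is an ancestor of c8.

Yes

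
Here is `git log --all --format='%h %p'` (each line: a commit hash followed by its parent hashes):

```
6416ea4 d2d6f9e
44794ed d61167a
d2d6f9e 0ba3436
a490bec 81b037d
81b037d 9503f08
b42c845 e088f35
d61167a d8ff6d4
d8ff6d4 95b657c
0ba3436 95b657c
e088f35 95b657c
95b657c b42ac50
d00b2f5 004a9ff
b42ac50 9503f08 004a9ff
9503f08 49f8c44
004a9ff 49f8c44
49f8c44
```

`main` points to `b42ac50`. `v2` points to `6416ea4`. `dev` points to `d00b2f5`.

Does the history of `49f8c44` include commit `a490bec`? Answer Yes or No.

No

Ancestors of 49f8c44: {49f8c44}.
a490bec is not in that set, so it is not an ancestor of 49f8c44.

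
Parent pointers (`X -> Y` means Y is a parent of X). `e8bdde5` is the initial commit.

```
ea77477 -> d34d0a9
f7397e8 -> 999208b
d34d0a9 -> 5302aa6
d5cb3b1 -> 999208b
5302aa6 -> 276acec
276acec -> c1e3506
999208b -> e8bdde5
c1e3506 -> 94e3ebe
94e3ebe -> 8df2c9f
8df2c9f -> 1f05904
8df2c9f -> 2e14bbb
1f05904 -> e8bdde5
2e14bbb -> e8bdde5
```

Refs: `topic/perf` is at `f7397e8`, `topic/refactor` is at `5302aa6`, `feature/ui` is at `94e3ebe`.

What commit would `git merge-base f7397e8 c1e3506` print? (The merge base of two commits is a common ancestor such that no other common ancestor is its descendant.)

Ancestors of f7397e8: {999208b, e8bdde5, f7397e8}.
Ancestors of c1e3506: {1f05904, 2e14bbb, 8df2c9f, 94e3ebe, c1e3506, e8bdde5}.
Common ancestors: {e8bdde5}.
The only common ancestor is e8bdde5, so it is the merge base.

e8bdde5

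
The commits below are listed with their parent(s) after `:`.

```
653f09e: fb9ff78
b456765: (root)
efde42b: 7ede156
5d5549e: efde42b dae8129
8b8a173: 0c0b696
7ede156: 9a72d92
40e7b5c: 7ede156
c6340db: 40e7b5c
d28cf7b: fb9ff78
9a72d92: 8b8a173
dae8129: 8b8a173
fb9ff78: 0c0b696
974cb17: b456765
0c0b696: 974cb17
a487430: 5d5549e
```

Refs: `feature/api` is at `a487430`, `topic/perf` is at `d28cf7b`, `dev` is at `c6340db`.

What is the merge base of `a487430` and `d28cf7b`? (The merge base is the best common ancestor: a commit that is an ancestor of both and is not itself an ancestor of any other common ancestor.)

Ancestors of a487430: {0c0b696, 5d5549e, 7ede156, 8b8a173, 974cb17, 9a72d92, a487430, b456765, dae8129, efde42b}.
Ancestors of d28cf7b: {0c0b696, 974cb17, b456765, d28cf7b, fb9ff78}.
Common ancestors: {0c0b696, 974cb17, b456765}.
Among these, 0c0b696 is not an ancestor of any other common ancestor — it is the merge base.

0c0b696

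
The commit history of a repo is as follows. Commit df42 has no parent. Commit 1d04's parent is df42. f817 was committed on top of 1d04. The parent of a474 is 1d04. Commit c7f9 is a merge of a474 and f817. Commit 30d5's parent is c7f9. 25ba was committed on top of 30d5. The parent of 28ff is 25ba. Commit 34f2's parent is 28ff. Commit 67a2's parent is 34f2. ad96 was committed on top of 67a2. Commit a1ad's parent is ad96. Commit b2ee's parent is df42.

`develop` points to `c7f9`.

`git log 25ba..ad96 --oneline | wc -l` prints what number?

4

Reachable from ad96: {1d04, 25ba, 28ff, 30d5, 34f2, 67a2, a474, ad96, c7f9, df42, f817}.
Reachable from 25ba: {1d04, 25ba, 30d5, a474, c7f9, df42, f817}.
In ad96's history but not 25ba's: {28ff, 34f2, 67a2, ad96} — 4 commits.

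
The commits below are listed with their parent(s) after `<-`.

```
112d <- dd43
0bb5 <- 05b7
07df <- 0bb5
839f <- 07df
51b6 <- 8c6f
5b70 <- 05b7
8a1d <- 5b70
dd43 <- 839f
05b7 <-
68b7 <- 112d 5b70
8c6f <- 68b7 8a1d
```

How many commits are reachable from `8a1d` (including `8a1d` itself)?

Walking parent pointers from 8a1d: reachable set = {05b7, 5b70, 8a1d}.
That is 3 commits.

3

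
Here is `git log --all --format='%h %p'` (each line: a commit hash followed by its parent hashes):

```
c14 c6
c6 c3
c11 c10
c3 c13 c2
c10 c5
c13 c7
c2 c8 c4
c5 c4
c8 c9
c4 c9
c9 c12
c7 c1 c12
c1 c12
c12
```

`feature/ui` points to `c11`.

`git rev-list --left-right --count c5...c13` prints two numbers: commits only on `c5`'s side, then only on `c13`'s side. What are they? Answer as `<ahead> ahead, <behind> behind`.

Reachable from c5: {c12, c4, c5, c9}.
Reachable from c13: {c1, c12, c13, c7}.
Only in c5's history (ahead): {c4, c5, c9} — 3.
Only in c13's history (behind): {c1, c13, c7} — 3.

3 ahead, 3 behind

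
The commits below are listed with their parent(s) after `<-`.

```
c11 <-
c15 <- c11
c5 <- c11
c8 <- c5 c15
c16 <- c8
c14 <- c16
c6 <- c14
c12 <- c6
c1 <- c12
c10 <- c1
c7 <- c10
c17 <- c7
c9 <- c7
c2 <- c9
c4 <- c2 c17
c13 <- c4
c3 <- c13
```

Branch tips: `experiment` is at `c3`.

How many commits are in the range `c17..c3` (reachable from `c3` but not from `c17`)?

Reachable from c3: {c1, c10, c11, c12, c13, c14, c15, c16, c17, c2, c3, c4, c5, c6, c7, c8, c9}.
Reachable from c17: {c1, c10, c11, c12, c14, c15, c16, c17, c5, c6, c7, c8}.
In c3's history but not c17's: {c13, c2, c3, c4, c9} — 5 commits.

5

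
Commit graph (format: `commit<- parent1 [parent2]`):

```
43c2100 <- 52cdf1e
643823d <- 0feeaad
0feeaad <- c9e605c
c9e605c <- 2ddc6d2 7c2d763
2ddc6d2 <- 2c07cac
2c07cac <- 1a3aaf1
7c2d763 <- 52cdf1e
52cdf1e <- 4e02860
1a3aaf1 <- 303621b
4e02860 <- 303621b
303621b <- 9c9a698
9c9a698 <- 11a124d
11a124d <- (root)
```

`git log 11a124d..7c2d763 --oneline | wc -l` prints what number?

Reachable from 7c2d763: {11a124d, 303621b, 4e02860, 52cdf1e, 7c2d763, 9c9a698}.
Reachable from 11a124d: {11a124d}.
In 7c2d763's history but not 11a124d's: {303621b, 4e02860, 52cdf1e, 7c2d763, 9c9a698} — 5 commits.

5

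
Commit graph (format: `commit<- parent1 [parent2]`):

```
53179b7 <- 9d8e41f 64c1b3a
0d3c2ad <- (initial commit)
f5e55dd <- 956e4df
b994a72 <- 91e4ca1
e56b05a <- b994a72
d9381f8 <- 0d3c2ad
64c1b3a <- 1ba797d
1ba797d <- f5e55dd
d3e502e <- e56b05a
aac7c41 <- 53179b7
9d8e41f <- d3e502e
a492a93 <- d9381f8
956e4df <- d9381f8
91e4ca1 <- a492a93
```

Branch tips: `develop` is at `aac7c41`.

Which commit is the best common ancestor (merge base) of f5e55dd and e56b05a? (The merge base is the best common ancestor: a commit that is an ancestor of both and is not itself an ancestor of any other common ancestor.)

Ancestors of f5e55dd: {0d3c2ad, 956e4df, d9381f8, f5e55dd}.
Ancestors of e56b05a: {0d3c2ad, 91e4ca1, a492a93, b994a72, d9381f8, e56b05a}.
Common ancestors: {0d3c2ad, d9381f8}.
Among these, d9381f8 is not an ancestor of any other common ancestor — it is the merge base.

d9381f8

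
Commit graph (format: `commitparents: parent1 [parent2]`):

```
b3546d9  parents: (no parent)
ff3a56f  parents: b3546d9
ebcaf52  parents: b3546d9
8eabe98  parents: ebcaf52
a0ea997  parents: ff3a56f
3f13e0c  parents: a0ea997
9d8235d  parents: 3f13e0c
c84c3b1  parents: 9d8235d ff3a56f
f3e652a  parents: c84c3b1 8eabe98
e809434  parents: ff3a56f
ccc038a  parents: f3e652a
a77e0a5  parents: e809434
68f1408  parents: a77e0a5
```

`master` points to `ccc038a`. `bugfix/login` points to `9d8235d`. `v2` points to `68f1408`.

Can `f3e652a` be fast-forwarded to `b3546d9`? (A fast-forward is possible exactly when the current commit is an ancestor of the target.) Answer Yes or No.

A fast-forward from f3e652a to b3546d9 is possible iff f3e652a is an ancestor of b3546d9.
Ancestors of b3546d9: {b3546d9}.
f3e652a is not among them, so fast-forward is not possible.

No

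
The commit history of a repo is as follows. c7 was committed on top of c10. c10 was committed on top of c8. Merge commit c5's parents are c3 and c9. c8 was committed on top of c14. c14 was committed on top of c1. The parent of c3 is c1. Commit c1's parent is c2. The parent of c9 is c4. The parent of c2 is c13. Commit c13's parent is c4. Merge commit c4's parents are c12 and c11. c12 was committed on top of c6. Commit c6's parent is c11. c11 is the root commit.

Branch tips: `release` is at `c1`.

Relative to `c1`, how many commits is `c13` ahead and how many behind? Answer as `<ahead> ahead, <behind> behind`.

0 ahead, 2 behind

Reachable from c13: {c11, c12, c13, c4, c6}.
Reachable from c1: {c1, c11, c12, c13, c2, c4, c6}.
Only in c13's history (ahead): {} — 0.
Only in c1's history (behind): {c1, c2} — 2.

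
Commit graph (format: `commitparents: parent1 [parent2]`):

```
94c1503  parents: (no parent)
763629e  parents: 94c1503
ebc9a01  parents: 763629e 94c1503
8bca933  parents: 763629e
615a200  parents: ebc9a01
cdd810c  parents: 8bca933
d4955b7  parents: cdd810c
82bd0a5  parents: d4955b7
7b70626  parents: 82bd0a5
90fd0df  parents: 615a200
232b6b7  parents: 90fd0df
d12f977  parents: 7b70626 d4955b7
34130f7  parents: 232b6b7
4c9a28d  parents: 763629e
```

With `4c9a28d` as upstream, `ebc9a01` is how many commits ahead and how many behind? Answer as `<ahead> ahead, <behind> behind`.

Reachable from ebc9a01: {763629e, 94c1503, ebc9a01}.
Reachable from 4c9a28d: {4c9a28d, 763629e, 94c1503}.
Only in ebc9a01's history (ahead): {ebc9a01} — 1.
Only in 4c9a28d's history (behind): {4c9a28d} — 1.

1 ahead, 1 behind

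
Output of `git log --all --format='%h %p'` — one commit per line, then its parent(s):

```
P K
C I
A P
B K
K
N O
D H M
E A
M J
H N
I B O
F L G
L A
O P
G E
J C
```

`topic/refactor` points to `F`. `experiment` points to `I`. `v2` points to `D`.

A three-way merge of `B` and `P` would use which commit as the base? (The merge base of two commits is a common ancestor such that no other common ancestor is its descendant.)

Ancestors of B: {B, K}.
Ancestors of P: {K, P}.
Common ancestors: {K}.
The only common ancestor is K, so it is the merge base.

K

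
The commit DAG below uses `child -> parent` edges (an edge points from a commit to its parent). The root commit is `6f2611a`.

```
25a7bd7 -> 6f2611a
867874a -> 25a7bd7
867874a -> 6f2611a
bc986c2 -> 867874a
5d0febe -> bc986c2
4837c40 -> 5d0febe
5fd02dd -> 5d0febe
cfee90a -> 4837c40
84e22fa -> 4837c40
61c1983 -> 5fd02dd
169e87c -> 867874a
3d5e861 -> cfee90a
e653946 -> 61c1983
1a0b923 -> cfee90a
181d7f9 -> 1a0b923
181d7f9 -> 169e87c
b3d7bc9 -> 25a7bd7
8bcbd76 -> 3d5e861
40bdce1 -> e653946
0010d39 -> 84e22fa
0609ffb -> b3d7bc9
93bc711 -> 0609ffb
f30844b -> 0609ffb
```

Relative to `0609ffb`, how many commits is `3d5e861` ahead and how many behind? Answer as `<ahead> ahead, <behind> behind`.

6 ahead, 2 behind

Reachable from 3d5e861: {25a7bd7, 3d5e861, 4837c40, 5d0febe, 6f2611a, 867874a, bc986c2, cfee90a}.
Reachable from 0609ffb: {0609ffb, 25a7bd7, 6f2611a, b3d7bc9}.
Only in 3d5e861's history (ahead): {3d5e861, 4837c40, 5d0febe, 867874a, bc986c2, cfee90a} — 6.
Only in 0609ffb's history (behind): {0609ffb, b3d7bc9} — 2.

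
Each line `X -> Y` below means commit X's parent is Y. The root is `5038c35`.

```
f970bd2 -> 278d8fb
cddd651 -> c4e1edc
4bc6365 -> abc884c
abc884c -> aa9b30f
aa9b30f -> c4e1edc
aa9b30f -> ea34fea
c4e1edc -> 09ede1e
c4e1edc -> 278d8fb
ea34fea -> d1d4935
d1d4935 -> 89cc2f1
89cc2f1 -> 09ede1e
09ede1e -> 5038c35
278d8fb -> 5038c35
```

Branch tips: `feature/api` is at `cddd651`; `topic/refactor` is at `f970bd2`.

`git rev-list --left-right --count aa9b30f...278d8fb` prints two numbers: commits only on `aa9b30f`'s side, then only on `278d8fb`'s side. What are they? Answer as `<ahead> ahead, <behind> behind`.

6 ahead, 0 behind

Reachable from aa9b30f: {09ede1e, 278d8fb, 5038c35, 89cc2f1, aa9b30f, c4e1edc, d1d4935, ea34fea}.
Reachable from 278d8fb: {278d8fb, 5038c35}.
Only in aa9b30f's history (ahead): {09ede1e, 89cc2f1, aa9b30f, c4e1edc, d1d4935, ea34fea} — 6.
Only in 278d8fb's history (behind): {} — 0.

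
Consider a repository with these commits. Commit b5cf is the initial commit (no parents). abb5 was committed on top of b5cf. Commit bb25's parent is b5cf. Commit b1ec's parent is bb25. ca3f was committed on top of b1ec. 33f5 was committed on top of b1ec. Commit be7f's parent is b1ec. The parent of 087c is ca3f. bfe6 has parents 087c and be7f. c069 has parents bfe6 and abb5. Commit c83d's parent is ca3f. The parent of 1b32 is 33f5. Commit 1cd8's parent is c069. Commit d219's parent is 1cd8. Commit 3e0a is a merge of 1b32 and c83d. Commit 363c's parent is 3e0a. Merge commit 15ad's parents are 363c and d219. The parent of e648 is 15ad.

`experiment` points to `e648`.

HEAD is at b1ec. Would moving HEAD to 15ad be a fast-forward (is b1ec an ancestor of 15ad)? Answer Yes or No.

Yes

A fast-forward from b1ec to 15ad is possible iff b1ec is an ancestor of 15ad.
Ancestors of 15ad: {087c, 15ad, 1b32, 1cd8, 33f5, 363c, 3e0a, abb5, b1ec, b5cf, bb25, be7f, bfe6, c069, c83d, ca3f, d219}.
b1ec is among them, so fast-forward is possible.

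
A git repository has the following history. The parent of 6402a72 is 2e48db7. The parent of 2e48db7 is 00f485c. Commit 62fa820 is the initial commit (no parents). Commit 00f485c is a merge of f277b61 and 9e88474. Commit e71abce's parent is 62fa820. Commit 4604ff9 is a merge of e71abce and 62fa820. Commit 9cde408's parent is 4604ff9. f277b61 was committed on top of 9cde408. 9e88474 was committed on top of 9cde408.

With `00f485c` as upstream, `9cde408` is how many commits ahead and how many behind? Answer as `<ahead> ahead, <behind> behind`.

0 ahead, 3 behind

Reachable from 9cde408: {4604ff9, 62fa820, 9cde408, e71abce}.
Reachable from 00f485c: {00f485c, 4604ff9, 62fa820, 9cde408, 9e88474, e71abce, f277b61}.
Only in 9cde408's history (ahead): {} — 0.
Only in 00f485c's history (behind): {00f485c, 9e88474, f277b61} — 3.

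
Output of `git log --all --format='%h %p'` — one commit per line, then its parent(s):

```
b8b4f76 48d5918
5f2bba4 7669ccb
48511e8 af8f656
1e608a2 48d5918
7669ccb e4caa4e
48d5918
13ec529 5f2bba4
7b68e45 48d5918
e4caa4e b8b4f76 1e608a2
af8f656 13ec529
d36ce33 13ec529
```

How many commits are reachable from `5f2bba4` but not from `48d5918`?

5

Reachable from 5f2bba4: {1e608a2, 48d5918, 5f2bba4, 7669ccb, b8b4f76, e4caa4e}.
Reachable from 48d5918: {48d5918}.
In 5f2bba4's history but not 48d5918's: {1e608a2, 5f2bba4, 7669ccb, b8b4f76, e4caa4e} — 5 commits.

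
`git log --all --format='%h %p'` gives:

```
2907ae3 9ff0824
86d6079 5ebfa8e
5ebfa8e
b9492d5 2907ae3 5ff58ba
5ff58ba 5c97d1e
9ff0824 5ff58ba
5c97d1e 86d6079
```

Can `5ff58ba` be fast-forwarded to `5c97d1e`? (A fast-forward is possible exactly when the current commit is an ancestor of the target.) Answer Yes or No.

A fast-forward from 5ff58ba to 5c97d1e is possible iff 5ff58ba is an ancestor of 5c97d1e.
Ancestors of 5c97d1e: {5c97d1e, 5ebfa8e, 86d6079}.
5ff58ba is not among them, so fast-forward is not possible.

No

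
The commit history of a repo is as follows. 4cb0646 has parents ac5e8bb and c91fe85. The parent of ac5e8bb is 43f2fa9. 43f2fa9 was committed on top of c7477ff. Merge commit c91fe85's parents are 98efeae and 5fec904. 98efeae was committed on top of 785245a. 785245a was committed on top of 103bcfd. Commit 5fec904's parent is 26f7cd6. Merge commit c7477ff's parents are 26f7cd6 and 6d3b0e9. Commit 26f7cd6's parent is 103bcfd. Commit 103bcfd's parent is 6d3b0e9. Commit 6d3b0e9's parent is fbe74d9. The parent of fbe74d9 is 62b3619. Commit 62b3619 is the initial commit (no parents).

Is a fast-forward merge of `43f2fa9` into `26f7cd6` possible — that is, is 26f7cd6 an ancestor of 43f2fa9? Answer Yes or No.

Yes

A fast-forward from 26f7cd6 to 43f2fa9 is possible iff 26f7cd6 is an ancestor of 43f2fa9.
Ancestors of 43f2fa9: {103bcfd, 26f7cd6, 43f2fa9, 62b3619, 6d3b0e9, c7477ff, fbe74d9}.
26f7cd6 is among them, so fast-forward is possible.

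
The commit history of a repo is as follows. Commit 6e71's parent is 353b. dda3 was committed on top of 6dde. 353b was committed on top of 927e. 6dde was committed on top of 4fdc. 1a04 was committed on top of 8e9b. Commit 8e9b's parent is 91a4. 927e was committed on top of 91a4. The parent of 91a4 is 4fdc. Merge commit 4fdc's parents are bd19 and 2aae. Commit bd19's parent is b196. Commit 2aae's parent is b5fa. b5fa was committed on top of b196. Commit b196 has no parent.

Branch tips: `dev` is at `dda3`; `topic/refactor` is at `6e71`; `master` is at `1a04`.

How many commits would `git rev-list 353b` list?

Walking parent pointers from 353b: reachable set = {2aae, 353b, 4fdc, 91a4, 927e, b196, b5fa, bd19}.
That is 8 commits.

8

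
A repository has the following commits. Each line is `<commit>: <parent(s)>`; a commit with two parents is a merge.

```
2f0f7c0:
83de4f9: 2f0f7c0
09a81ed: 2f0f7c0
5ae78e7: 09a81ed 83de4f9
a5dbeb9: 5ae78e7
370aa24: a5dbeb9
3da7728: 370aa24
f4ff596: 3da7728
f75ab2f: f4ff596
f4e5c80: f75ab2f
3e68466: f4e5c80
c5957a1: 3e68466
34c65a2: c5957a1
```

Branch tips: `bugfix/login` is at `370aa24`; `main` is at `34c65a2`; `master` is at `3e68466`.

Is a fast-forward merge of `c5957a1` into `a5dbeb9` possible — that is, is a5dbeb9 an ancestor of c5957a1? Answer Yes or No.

A fast-forward from a5dbeb9 to c5957a1 is possible iff a5dbeb9 is an ancestor of c5957a1.
Ancestors of c5957a1: {09a81ed, 2f0f7c0, 370aa24, 3da7728, 3e68466, 5ae78e7, 83de4f9, a5dbeb9, c5957a1, f4e5c80, f4ff596, f75ab2f}.
a5dbeb9 is among them, so fast-forward is possible.

Yes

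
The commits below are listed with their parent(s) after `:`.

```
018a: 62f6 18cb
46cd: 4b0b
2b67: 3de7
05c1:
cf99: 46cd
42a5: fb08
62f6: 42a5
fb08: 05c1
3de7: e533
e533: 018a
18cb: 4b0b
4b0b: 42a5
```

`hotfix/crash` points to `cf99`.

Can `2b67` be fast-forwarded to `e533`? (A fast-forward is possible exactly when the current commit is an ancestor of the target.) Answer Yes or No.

No

A fast-forward from 2b67 to e533 is possible iff 2b67 is an ancestor of e533.
Ancestors of e533: {018a, 05c1, 18cb, 42a5, 4b0b, 62f6, e533, fb08}.
2b67 is not among them, so fast-forward is not possible.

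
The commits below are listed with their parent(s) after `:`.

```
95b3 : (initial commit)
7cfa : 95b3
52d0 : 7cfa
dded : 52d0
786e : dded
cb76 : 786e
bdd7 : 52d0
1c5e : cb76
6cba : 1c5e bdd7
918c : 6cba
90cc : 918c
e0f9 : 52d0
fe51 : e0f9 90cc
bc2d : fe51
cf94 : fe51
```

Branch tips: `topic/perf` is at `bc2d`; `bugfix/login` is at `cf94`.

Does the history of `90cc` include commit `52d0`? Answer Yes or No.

Yes

Ancestors of 90cc (commits reachable by following parents): {1c5e, 52d0, 6cba, 786e, 7cfa, 90cc, 918c, 95b3, bdd7, cb76, dded}.
52d0 is in that set, so it is an ancestor of 90cc.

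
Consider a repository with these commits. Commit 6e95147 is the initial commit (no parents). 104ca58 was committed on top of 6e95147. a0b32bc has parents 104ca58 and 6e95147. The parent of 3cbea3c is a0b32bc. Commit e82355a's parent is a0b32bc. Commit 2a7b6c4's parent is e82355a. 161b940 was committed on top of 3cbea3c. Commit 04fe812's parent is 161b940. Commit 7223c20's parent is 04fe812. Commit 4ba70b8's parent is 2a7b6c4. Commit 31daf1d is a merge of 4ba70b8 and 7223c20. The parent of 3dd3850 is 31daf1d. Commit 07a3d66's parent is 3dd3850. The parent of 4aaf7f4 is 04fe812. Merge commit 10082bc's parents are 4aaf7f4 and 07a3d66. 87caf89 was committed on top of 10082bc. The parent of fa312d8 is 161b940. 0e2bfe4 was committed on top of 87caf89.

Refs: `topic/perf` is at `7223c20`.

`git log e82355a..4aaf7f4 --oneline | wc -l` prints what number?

4

Reachable from 4aaf7f4: {04fe812, 104ca58, 161b940, 3cbea3c, 4aaf7f4, 6e95147, a0b32bc}.
Reachable from e82355a: {104ca58, 6e95147, a0b32bc, e82355a}.
In 4aaf7f4's history but not e82355a's: {04fe812, 161b940, 3cbea3c, 4aaf7f4} — 4 commits.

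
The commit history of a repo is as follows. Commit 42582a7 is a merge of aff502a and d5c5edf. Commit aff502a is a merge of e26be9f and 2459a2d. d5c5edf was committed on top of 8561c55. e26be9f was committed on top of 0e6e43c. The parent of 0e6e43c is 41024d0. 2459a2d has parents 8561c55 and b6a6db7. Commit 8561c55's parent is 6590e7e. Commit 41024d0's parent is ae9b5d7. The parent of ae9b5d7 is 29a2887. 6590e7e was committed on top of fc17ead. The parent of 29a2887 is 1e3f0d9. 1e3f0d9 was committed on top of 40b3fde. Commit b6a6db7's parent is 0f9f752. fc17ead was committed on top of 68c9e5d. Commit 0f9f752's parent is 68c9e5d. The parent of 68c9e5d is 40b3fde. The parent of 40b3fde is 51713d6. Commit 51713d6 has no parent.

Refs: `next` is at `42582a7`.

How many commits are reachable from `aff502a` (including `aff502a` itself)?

Walking parent pointers from aff502a: reachable set = {0e6e43c, 0f9f752, 1e3f0d9, 2459a2d, 29a2887, 40b3fde, 41024d0, 51713d6, 6590e7e, 68c9e5d, 8561c55, ae9b5d7, aff502a, b6a6db7, e26be9f, fc17ead}.
That is 16 commits.

16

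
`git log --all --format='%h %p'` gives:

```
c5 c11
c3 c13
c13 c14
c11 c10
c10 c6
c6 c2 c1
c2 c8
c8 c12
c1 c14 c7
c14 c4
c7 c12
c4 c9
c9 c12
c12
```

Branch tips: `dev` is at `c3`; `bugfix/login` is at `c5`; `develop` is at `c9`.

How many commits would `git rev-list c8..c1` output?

Reachable from c1: {c1, c12, c14, c4, c7, c9}.
Reachable from c8: {c12, c8}.
In c1's history but not c8's: {c1, c14, c4, c7, c9} — 5 commits.

5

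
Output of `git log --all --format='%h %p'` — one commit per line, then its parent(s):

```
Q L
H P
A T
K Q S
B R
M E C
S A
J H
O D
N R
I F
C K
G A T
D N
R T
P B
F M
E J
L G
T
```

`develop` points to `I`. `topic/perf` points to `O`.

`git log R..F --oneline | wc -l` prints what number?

Reachable from F: {A, B, C, E, F, G, H, J, K, L, M, P, Q, R, S, T}.
Reachable from R: {R, T}.
In F's history but not R's: {A, B, C, E, F, G, H, J, K, L, M, P, Q, S} — 14 commits.

14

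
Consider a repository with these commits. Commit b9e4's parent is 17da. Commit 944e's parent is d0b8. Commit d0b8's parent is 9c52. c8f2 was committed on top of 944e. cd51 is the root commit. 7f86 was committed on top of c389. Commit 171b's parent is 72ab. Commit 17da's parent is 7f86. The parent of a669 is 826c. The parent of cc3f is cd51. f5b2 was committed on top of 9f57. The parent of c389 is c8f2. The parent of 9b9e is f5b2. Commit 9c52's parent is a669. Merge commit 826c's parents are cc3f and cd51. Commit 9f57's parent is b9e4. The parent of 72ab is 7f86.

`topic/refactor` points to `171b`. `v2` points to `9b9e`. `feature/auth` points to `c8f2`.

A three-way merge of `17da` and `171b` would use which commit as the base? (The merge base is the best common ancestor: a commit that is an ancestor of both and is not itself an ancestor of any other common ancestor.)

7f86

Ancestors of 17da: {17da, 7f86, 826c, 944e, 9c52, a669, c389, c8f2, cc3f, cd51, d0b8}.
Ancestors of 171b: {171b, 72ab, 7f86, 826c, 944e, 9c52, a669, c389, c8f2, cc3f, cd51, d0b8}.
Common ancestors: {7f86, 826c, 944e, 9c52, a669, c389, c8f2, cc3f, cd51, d0b8}.
Among these, 7f86 is not an ancestor of any other common ancestor — it is the merge base.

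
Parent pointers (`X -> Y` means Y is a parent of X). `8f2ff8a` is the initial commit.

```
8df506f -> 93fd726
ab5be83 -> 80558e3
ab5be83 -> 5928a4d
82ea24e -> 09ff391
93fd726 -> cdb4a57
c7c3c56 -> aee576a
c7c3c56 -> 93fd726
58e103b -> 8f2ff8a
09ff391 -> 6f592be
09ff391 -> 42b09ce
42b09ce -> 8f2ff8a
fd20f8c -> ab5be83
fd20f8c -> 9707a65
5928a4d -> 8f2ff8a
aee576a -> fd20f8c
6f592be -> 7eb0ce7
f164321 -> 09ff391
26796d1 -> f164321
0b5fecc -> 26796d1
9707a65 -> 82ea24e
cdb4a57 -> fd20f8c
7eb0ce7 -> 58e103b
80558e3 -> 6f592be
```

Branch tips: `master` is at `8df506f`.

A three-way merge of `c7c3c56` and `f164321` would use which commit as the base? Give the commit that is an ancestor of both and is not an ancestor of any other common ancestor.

Ancestors of c7c3c56: {09ff391, 42b09ce, 58e103b, 5928a4d, 6f592be, 7eb0ce7, 80558e3, 82ea24e, 8f2ff8a, 93fd726, 9707a65, ab5be83, aee576a, c7c3c56, cdb4a57, fd20f8c}.
Ancestors of f164321: {09ff391, 42b09ce, 58e103b, 6f592be, 7eb0ce7, 8f2ff8a, f164321}.
Common ancestors: {09ff391, 42b09ce, 58e103b, 6f592be, 7eb0ce7, 8f2ff8a}.
Among these, 09ff391 is not an ancestor of any other common ancestor — it is the merge base.

09ff391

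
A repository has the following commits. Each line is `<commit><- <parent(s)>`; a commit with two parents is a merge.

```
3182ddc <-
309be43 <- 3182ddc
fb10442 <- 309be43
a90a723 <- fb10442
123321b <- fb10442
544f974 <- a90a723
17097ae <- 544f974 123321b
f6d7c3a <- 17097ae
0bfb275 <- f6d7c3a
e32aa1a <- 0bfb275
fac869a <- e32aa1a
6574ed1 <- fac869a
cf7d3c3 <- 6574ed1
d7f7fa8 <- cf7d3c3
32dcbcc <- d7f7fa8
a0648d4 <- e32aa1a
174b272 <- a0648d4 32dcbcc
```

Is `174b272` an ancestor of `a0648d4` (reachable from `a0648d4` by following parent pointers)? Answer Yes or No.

No

Ancestors of a0648d4: {0bfb275, 123321b, 17097ae, 309be43, 3182ddc, 544f974, a0648d4, a90a723, e32aa1a, f6d7c3a, fb10442}.
174b272 is not in that set, so it is not an ancestor of a0648d4.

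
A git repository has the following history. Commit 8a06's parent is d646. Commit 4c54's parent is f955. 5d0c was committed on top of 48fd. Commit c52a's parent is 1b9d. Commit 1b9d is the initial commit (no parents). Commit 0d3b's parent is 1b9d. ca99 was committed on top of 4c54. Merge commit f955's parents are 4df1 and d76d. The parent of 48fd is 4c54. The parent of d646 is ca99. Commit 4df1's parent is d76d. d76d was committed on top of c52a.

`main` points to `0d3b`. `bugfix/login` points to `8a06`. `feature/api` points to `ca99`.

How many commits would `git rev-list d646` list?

Walking parent pointers from d646: reachable set = {1b9d, 4c54, 4df1, c52a, ca99, d646, d76d, f955}.
That is 8 commits.

8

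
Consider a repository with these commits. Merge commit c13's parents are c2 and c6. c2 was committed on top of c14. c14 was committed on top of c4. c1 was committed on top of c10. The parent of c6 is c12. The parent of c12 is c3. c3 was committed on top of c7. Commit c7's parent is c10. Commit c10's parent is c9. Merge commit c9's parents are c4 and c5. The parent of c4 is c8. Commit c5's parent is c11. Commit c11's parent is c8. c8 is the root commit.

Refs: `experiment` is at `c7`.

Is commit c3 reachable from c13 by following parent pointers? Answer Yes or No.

Ancestors of c13 (commits reachable by following parents): {c10, c11, c12, c13, c14, c2, c3, c4, c5, c6, c7, c8, c9}.
c3 is in that set, so it is an ancestor of c13.

Yes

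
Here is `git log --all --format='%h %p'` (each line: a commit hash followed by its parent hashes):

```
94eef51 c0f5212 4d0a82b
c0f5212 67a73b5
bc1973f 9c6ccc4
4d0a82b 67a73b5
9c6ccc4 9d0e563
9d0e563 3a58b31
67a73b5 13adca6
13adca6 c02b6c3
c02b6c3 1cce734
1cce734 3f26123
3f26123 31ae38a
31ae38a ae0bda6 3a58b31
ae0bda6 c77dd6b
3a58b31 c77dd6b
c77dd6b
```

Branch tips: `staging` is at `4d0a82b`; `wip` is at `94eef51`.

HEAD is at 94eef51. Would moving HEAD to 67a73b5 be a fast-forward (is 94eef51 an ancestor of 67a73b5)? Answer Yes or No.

A fast-forward from 94eef51 to 67a73b5 is possible iff 94eef51 is an ancestor of 67a73b5.
Ancestors of 67a73b5: {13adca6, 1cce734, 31ae38a, 3a58b31, 3f26123, 67a73b5, ae0bda6, c02b6c3, c77dd6b}.
94eef51 is not among them, so fast-forward is not possible.

No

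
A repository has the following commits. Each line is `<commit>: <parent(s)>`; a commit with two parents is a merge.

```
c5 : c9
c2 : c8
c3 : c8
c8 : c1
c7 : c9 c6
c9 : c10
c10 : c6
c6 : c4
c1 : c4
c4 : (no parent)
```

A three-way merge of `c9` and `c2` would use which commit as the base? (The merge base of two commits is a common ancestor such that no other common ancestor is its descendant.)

Ancestors of c9: {c10, c4, c6, c9}.
Ancestors of c2: {c1, c2, c4, c8}.
Common ancestors: {c4}.
The only common ancestor is c4, so it is the merge base.

c4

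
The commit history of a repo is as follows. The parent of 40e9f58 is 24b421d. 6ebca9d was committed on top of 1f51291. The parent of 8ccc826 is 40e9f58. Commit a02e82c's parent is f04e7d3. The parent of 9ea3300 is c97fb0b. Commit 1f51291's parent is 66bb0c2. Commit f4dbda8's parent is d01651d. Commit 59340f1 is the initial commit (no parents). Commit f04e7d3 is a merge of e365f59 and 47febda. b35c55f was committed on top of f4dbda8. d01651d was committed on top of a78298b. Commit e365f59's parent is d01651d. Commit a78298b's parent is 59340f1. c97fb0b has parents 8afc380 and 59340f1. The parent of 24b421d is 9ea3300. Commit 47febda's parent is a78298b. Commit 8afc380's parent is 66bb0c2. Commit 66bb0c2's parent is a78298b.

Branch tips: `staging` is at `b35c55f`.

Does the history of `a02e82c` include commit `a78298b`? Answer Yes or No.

Ancestors of a02e82c (commits reachable by following parents): {47febda, 59340f1, a02e82c, a78298b, d01651d, e365f59, f04e7d3}.
a78298b is in that set, so it is an ancestor of a02e82c.

Yes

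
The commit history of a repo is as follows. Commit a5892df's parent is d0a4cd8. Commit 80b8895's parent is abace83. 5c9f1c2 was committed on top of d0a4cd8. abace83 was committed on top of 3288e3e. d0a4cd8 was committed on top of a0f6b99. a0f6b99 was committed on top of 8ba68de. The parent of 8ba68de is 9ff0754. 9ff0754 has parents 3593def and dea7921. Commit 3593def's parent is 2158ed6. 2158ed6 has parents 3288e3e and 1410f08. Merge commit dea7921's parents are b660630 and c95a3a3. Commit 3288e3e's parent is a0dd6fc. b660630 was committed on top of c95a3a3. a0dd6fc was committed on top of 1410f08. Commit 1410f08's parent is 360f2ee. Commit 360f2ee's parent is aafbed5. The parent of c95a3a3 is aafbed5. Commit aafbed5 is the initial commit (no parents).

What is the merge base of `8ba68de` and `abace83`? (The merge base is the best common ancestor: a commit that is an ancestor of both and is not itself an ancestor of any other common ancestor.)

Ancestors of 8ba68de: {1410f08, 2158ed6, 3288e3e, 3593def, 360f2ee, 8ba68de, 9ff0754, a0dd6fc, aafbed5, b660630, c95a3a3, dea7921}.
Ancestors of abace83: {1410f08, 3288e3e, 360f2ee, a0dd6fc, aafbed5, abace83}.
Common ancestors: {1410f08, 3288e3e, 360f2ee, a0dd6fc, aafbed5}.
Among these, 3288e3e is not an ancestor of any other common ancestor — it is the merge base.

3288e3e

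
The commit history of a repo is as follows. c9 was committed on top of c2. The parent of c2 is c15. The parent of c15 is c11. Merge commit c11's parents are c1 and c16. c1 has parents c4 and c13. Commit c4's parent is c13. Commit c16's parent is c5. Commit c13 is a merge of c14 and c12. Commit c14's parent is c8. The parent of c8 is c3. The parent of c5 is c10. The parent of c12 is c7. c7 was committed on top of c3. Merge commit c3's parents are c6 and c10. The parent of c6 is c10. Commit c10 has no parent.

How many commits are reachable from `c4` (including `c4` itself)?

Walking parent pointers from c4: reachable set = {c10, c12, c13, c14, c3, c4, c6, c7, c8}.
That is 9 commits.

9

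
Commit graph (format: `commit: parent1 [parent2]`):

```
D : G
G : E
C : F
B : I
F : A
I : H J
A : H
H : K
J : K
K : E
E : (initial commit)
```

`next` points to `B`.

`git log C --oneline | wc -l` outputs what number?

Walking parent pointers from C: reachable set = {A, C, E, F, H, K}.
That is 6 commits.

6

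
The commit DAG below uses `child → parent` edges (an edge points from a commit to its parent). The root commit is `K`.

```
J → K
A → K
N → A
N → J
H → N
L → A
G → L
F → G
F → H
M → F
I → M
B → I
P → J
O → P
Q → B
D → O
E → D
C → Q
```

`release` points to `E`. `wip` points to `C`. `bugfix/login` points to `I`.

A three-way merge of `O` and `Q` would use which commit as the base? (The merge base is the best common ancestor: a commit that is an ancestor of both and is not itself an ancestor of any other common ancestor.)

J

Ancestors of O: {J, K, O, P}.
Ancestors of Q: {A, B, F, G, H, I, J, K, L, M, N, Q}.
Common ancestors: {J, K}.
Among these, J is not an ancestor of any other common ancestor — it is the merge base.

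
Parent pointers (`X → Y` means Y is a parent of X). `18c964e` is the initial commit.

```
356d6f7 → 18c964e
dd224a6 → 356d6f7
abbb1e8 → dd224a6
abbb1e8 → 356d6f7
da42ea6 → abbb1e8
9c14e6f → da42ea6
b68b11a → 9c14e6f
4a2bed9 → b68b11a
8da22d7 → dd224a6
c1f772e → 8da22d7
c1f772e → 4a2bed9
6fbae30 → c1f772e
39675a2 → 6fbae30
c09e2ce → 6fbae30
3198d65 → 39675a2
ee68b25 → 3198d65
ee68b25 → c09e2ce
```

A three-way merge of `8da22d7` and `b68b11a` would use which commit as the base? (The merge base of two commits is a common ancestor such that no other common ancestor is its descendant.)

dd224a6

Ancestors of 8da22d7: {18c964e, 356d6f7, 8da22d7, dd224a6}.
Ancestors of b68b11a: {18c964e, 356d6f7, 9c14e6f, abbb1e8, b68b11a, da42ea6, dd224a6}.
Common ancestors: {18c964e, 356d6f7, dd224a6}.
Among these, dd224a6 is not an ancestor of any other common ancestor — it is the merge base.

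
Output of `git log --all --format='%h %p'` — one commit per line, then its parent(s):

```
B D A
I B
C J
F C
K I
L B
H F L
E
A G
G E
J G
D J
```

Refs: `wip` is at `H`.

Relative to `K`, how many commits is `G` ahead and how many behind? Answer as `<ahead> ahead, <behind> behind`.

Reachable from G: {E, G}.
Reachable from K: {A, B, D, E, G, I, J, K}.
Only in G's history (ahead): {} — 0.
Only in K's history (behind): {A, B, D, I, J, K} — 6.

0 ahead, 6 behind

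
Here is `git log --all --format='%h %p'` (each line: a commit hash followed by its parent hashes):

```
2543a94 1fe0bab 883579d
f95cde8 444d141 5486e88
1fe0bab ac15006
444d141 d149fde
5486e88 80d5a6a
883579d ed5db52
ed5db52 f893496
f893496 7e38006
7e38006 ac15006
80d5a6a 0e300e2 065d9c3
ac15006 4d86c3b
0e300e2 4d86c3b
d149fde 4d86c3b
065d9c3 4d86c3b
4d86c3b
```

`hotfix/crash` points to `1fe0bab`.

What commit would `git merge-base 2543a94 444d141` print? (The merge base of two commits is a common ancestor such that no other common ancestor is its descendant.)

Ancestors of 2543a94: {1fe0bab, 2543a94, 4d86c3b, 7e38006, 883579d, ac15006, ed5db52, f893496}.
Ancestors of 444d141: {444d141, 4d86c3b, d149fde}.
Common ancestors: {4d86c3b}.
The only common ancestor is 4d86c3b, so it is the merge base.

4d86c3b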